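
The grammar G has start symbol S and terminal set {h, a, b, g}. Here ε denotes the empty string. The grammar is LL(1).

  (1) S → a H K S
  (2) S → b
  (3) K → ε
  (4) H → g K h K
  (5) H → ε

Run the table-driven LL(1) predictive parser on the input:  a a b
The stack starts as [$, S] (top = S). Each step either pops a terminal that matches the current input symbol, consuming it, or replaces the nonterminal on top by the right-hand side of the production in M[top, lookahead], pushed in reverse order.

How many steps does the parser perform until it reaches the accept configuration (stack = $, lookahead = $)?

      Stack      Input    Action
   1  $ S        a a b $  expand S → a H K S
   2  $ S K H a  a a b $  match a
   3  $ S K H    a b $    expand H → ε
   4  $ S K      a b $    expand K → ε
   5  $ S        a b $    expand S → a H K S
   6  $ S K H a  a b $    match a
   7  $ S K H    b $      expand H → ε
   8  $ S K      b $      expand K → ε
   9  $ S        b $      expand S → b
  10  $ b        b $      match b
Accept reached after 10 steps.

10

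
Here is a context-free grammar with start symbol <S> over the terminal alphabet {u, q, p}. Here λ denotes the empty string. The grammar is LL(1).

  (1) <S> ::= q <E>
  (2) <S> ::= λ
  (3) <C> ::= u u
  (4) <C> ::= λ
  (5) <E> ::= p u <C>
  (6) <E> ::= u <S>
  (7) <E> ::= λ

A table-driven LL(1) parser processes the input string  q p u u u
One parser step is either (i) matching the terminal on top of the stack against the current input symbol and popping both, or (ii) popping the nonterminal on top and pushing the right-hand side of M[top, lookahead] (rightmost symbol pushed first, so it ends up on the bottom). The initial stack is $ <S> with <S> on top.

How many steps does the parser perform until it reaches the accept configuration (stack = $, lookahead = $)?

8

     Stack      Input        Action
  1  $ <S>      q p u u u $  expand <S> ::= q <E>
  2  $ <E> q    q p u u u $  match q
  3  $ <E>      p u u u $    expand <E> ::= p u <C>
  4  $ <C> u p  p u u u $    match p
  5  $ <C> u    u u u $      match u
  6  $ <C>      u u $        expand <C> ::= u u
  7  $ u u      u u $        match u
  8  $ u        u $          match u
Accept reached after 8 steps.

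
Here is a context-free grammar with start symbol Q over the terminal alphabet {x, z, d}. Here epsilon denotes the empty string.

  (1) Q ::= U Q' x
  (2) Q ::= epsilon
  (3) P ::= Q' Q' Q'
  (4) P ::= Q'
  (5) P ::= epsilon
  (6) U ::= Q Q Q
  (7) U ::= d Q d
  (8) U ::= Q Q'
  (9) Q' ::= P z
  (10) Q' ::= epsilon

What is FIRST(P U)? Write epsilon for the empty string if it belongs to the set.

{epsilon, d, x, z}

FIRST(Q) = {epsilon, d, x, z}  (via U Q' x)
FIRST(P) = {epsilon, z}  (via Q' Q' Q', Q')
FIRST(Q') = {epsilon, z}  (via P z)
FIRST(U) = {epsilon, d, x, z}  (via Q Q Q, Q Q')
FIRST(P U): take FIRST of each symbol in turn, carrying on past any symbol whose FIRST contains epsilon; result {epsilon, d, x, z}.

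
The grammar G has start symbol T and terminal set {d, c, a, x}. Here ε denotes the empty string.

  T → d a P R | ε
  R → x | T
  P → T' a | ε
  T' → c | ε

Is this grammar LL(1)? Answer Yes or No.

Yes

FIRST(T) = {ε, d}
FIRST(R) = {ε, d, x}
FIRST(P) = {ε, a, c}
FIRST(T') = {ε, c}
FOLLOW(T) = {$}
FOLLOW(R) = {$}
FOLLOW(P) = {$, d, x}
FOLLOW(T') = {a}
Each cell of M receives at most one production.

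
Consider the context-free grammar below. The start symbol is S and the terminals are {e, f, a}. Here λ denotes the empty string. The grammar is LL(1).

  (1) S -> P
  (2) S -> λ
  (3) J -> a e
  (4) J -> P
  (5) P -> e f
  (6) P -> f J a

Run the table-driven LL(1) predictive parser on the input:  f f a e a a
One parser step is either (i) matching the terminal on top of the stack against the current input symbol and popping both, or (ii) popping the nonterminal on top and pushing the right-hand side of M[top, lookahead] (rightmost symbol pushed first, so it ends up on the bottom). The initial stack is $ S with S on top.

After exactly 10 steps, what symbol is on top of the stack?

a

step 1: stack=$ S  input=f f a e a a $  — expand S -> P
step 2: stack=$ P  input=f f a e a a $  — expand P -> f J a
step 3: stack=$ a J f  input=f f a e a a $  — match f
step 4: stack=$ a J  input=f a e a a $  — expand J -> P
step 5: stack=$ a P  input=f a e a a $  — expand P -> f J a
step 6: stack=$ a a J f  input=f a e a a $  — match f
step 7: stack=$ a a J  input=a e a a $  — expand J -> a e
step 8: stack=$ a a e a  input=a e a a $  — match a
step 9: stack=$ a a e  input=e a a $  — match e
step 10: stack=$ a a  input=a a $  — match a
Stack after step 10: $ a (top = a).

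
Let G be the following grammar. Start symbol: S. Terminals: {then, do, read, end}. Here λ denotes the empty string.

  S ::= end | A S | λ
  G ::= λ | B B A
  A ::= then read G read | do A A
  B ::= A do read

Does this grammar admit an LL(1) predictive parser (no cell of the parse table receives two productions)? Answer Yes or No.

FIRST(S) = {λ, do, end, then}
FIRST(G) = {λ, do, then}
FIRST(A) = {do, then}
FIRST(B) = {do, then}
FOLLOW(S) = {$}
FOLLOW(G) = {read}
FOLLOW(A) = {$, do, end, read, then}
FOLLOW(B) = {do, then}
Each cell of M receives at most one production.

Yes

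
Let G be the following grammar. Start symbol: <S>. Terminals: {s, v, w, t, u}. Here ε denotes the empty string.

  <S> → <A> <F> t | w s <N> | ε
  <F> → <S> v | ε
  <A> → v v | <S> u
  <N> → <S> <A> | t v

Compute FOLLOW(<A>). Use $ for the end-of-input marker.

FIRST(<S>) = {ε, u, v, w}  (via <A> <F> t)
FIRST(<F>) = {ε, u, v, w}  (via <S> v)
FIRST(<A>) = {u, v, w}  (via <S> u)
FIRST(<N>) = {t, u, v, w}  (via <S> <A>)
FOLLOW(<S>) includes $ since <S> is the start symbol.
FOLLOW(<S>): in <F>→<S> v, <S> is followed by v with FIRST {v}; in <A>→<S> u, <S> is followed by u with FIRST {u}; in <N>→<S> <A>, <S> is followed by <A> with FIRST {u, v, w}. Thus FOLLOW(<S>) = {$, u, v, w}.
FOLLOW(<F>): in <S>→<A> <F> t, <F> is followed by t with FIRST {t}. Thus FOLLOW(<F>) = {t}.
FOLLOW(<N>): in <S>→w s <N>, the suffix after <N> is empty, so FOLLOW(<N>) ⊇ FOLLOW(<S>) = {$, u, v, w}. Thus FOLLOW(<N>) = {$, u, v, w}.
FOLLOW(<A>): in <S>→<A> <F> t, <A> is followed by <F> t with FIRST {t, u, v, w}; in <N>→<S> <A>, the suffix after <A> is empty, so FOLLOW(<A>) ⊇ FOLLOW(<N>) = {$, u, v, w}. Thus FOLLOW(<A>) = {$, t, u, v, w}.

{$, t, u, v, w}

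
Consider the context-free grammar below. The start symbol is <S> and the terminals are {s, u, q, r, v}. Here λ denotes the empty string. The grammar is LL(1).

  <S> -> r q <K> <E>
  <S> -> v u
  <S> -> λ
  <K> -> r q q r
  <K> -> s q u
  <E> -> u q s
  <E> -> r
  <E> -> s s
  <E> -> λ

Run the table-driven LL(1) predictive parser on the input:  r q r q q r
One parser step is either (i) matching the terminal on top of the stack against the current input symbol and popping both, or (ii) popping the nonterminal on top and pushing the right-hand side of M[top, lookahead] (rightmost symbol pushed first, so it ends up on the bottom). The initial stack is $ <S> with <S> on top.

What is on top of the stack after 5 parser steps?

     Stack          Input          Action
  1  $ <S>          r q r q q r $  expand <S> -> r q <K> <E>
  2  $ <E> <K> q r  r q r q q r $  match r
  3  $ <E> <K> q    q r q q r $    match q
  4  $ <E> <K>      r q q r $      expand <K> -> r q q r
  5  $ <E> r q q r  r q q r $      match r
Stack after step 5: $ <E> r q q (top = q).

q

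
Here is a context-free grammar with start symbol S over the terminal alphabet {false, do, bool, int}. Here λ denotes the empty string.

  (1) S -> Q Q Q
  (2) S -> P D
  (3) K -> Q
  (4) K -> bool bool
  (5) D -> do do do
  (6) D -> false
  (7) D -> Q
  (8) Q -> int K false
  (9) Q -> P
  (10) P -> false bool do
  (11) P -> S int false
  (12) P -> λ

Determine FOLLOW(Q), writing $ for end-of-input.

{$, do, false, int}

FIRST(S) = {λ, do, false, int}  (via Q Q Q, P D)
FIRST(P) = {λ, do, false, int}  (via S int false)
FIRST(Q) = {λ, do, false, int}  (via P)
FIRST(K) = {λ, bool, do, false, int}  (via Q)
FIRST(D) = {λ, do, false, int}  (via Q)
FOLLOW(S) includes $ since S is the start symbol.
FOLLOW(S): in P->S int false, S is followed by int false with FIRST {int}. Thus FOLLOW(S) = {$, int}.
FOLLOW(K): in Q->int K false, K is followed by false with FIRST {false}. Thus FOLLOW(K) = {false}.
FOLLOW(D): in S->P D, the suffix after D is empty, so FOLLOW(D) ⊇ FOLLOW(S) = {$, int}. Thus FOLLOW(D) = {$, int}.
FOLLOW(Q): in S->Q Q Q (occurrence 1), Q is followed by Q Q with FIRST {λ, do, false, int}; in S->Q Q Q (occurrence 1), the suffix after Q is nullable, so FOLLOW(Q) ⊇ FOLLOW(S) = {$, int}; in S->Q Q Q (occurrence 2), Q is followed by Q with FIRST {λ, do, false, int}; in S->Q Q Q (occurrence 2), the suffix after Q is nullable, so FOLLOW(Q) ⊇ FOLLOW(S) = {$, int}; in S->Q Q Q (occurrence 3), the suffix after Q is empty, so FOLLOW(Q) ⊇ FOLLOW(S) = {$, int}; in K->Q, the suffix after Q is empty, so FOLLOW(Q) ⊇ FOLLOW(K) = {false}; in D->Q, the suffix after Q is empty, so FOLLOW(Q) ⊇ FOLLOW(D) = {$, int}. Thus FOLLOW(Q) = {$, do, false, int}.
FOLLOW(P): in S->P D, P is followed by D with FIRST {λ, do, false, int}; in S->P D, the suffix after P is nullable, so FOLLOW(P) ⊇ FOLLOW(S) = {$, int}; in Q->P, the suffix after P is empty, so FOLLOW(P) ⊇ FOLLOW(Q) = {$, do, false, int}. Thus FOLLOW(P) = {$, do, false, int}.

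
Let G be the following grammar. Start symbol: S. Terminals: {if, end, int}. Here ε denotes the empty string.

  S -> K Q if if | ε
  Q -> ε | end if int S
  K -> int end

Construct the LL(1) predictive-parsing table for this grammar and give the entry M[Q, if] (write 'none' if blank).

Q -> ε

FIRST(Q) = {ε, end}
FIRST(K) = {int}
FIRST(S) = {ε, int}  (via K Q if if)
FOLLOW(S) includes $ since S is the start symbol.
FOLLOW(Q): in S->K Q if if, Q is followed by if if with FIRST {if}. Thus FOLLOW(Q) = {if}.
For Q -> ε: FIRST(ε) = {ε}, so it goes in M[Q, t] for t ∈ {}; since ε ∈ FIRST, also for every t ∈ FOLLOW(Q) = {if}.
For Q -> end if int S: FIRST(end if int S) = {end}, so it goes in M[Q, t] for t ∈ {end}.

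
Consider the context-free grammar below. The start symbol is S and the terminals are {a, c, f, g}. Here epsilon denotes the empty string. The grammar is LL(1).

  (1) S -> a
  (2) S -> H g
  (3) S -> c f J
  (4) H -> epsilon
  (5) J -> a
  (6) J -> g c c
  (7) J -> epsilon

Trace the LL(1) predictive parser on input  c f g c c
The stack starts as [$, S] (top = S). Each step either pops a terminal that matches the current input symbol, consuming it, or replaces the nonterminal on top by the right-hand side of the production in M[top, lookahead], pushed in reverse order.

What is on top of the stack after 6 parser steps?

step 1: stack=$ S  input=c f g c c $  — expand S -> c f J
step 2: stack=$ J f c  input=c f g c c $  — match c
step 3: stack=$ J f  input=f g c c $  — match f
step 4: stack=$ J  input=g c c $  — expand J -> g c c
step 5: stack=$ c c g  input=g c c $  — match g
step 6: stack=$ c c  input=c c $  — match c
Stack after step 6: $ c (top = c).

c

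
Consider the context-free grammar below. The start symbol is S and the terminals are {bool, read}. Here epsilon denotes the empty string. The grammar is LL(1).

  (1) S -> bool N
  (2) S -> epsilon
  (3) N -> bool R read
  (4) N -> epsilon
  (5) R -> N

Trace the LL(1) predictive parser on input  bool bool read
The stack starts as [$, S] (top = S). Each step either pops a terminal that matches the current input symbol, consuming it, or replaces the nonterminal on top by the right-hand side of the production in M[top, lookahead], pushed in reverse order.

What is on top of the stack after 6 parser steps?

     Stack          Input             Action
  1  $ S            bool bool read $  expand S -> bool N
  2  $ N bool       bool bool read $  match bool
  3  $ N            bool read $       expand N -> bool R read
  4  $ read R bool  bool read $       match bool
  5  $ read R       read $            expand R -> N
  6  $ read N       read $            expand N -> epsilon
Stack after step 6: $ read (top = read).

read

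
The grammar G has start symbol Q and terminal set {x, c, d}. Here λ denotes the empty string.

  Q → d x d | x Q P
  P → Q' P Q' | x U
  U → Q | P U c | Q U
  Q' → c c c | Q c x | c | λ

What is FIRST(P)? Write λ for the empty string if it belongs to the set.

{c, d, x}

FIRST(Q) = {d, x}
FIRST(Q') = {λ, c, d, x}  (via Q c x)
FIRST(P) = {c, d, x}  (via Q' P Q')
FIRST(U) = {c, d, x}  (via Q, P U c, Q U)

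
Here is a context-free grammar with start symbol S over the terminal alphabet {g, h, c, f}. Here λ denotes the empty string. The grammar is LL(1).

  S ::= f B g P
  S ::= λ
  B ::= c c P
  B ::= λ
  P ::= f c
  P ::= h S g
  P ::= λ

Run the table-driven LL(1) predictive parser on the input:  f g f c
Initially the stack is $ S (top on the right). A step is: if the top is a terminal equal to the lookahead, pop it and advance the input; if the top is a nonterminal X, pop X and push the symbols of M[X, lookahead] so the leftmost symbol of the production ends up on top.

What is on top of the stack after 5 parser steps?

f

     Stack      Input      Action
  1  $ S        f g f c $  expand S ::= f B g P
  2  $ P g B f  f g f c $  match f
  3  $ P g B    g f c $    expand B ::= λ
  4  $ P g      g f c $    match g
  5  $ P        f c $      expand P ::= f c
Stack after step 5: $ c f (top = f).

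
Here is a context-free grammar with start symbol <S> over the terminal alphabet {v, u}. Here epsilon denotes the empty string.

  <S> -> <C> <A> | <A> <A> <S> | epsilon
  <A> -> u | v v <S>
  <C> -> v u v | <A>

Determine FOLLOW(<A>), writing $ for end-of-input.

{$, u, v}

FIRST(<A>) = {u, v}
FIRST(<C>) = {u, v}  (via <A>)
FIRST(<S>) = {epsilon, u, v}  (via <C> <A>, <A> <A> <S>)
FOLLOW(<S>) includes $ since <S> is the start symbol.
FOLLOW(<C>): in <S>-><C> <A>, <C> is followed by <A> with FIRST {u, v}. Thus FOLLOW(<C>) = {u, v}.
FOLLOW(<S>): in <S>-><A> <A> <S>, the suffix after <S> is empty (adds nothing new); in <A>->v v <S>, the suffix after <S> is empty, so FOLLOW(<S>) ⊇ FOLLOW(<A>) = {$, u, v}. Thus FOLLOW(<S>) = {$, u, v}.
FOLLOW(<A>): in <S>-><C> <A>, the suffix after <A> is empty, so FOLLOW(<A>) ⊇ FOLLOW(<S>) = {$, u, v}; in <S>-><A> <A> <S> (occurrence 1), <A> is followed by <A> <S> with FIRST {u, v}; in <S>-><A> <A> <S> (occurrence 2), <A> is followed by <S> with FIRST {epsilon, u, v}; in <S>-><A> <A> <S> (occurrence 2), the suffix after <A> is nullable, so FOLLOW(<A>) ⊇ FOLLOW(<S>) = {$, u, v}; in <C>-><A>, the suffix after <A> is empty, so FOLLOW(<A>) ⊇ FOLLOW(<C>) = {u, v}. Thus FOLLOW(<A>) = {$, u, v}.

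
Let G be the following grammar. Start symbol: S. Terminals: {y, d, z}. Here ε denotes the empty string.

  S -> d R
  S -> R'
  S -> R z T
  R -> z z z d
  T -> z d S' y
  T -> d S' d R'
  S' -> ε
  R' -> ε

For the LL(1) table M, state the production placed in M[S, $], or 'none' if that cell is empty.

FIRST(R) = {z}
FIRST(T) = {d, z}
FIRST(S') = {ε}
FIRST(R') = {ε}
FIRST(S) = {ε, d, z}  (via R', R z T)
FOLLOW(S) includes $ since S is the start symbol.
FOLLOW(S): S appears on no right-hand side. Thus FOLLOW(S) = {$}.
For S -> d R: FIRST(d R) = {d}, so it goes in M[S, t] for t ∈ {d}.
For S -> R': FIRST(R') = {ε}, so it goes in M[S, t] for t ∈ {}; since ε ∈ FIRST, also for every t ∈ FOLLOW(S) = {$}.
For S -> R z T: FIRST(R z T) = {z}, so it goes in M[S, t] for t ∈ {z}.

S -> R'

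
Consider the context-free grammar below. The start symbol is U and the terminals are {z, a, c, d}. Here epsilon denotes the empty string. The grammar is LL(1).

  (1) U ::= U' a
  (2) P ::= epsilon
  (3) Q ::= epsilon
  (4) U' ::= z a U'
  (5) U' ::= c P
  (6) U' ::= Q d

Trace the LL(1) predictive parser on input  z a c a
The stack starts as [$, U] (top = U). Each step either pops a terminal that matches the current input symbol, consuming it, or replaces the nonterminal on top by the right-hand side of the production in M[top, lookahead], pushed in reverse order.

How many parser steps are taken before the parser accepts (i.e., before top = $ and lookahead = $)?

8

step 1: stack=$ U  input=z a c a $  — expand U ::= U' a
step 2: stack=$ a U'  input=z a c a $  — expand U' ::= z a U'
step 3: stack=$ a U' a z  input=z a c a $  — match z
step 4: stack=$ a U' a  input=a c a $  — match a
step 5: stack=$ a U'  input=c a $  — expand U' ::= c P
step 6: stack=$ a P c  input=c a $  — match c
step 7: stack=$ a P  input=a $  — expand P ::= epsilon
step 8: stack=$ a  input=a $  — match a
Accept reached after 8 steps.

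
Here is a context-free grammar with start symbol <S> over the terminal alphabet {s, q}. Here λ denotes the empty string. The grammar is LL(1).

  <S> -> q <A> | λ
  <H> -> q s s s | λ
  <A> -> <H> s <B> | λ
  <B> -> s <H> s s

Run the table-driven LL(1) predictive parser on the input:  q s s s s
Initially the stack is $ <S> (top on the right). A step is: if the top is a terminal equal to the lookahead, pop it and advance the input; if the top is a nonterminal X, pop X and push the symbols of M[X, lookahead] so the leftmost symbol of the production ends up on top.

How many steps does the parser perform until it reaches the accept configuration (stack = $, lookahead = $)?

10

step 1: stack=$ <S>  input=q s s s s $  — expand <S> -> q <A>
step 2: stack=$ <A> q  input=q s s s s $  — match q
step 3: stack=$ <A>  input=s s s s $  — expand <A> -> <H> s <B>
step 4: stack=$ <B> s <H>  input=s s s s $  — expand <H> -> λ
step 5: stack=$ <B> s  input=s s s s $  — match s
step 6: stack=$ <B>  input=s s s $  — expand <B> -> s <H> s s
step 7: stack=$ s s <H> s  input=s s s $  — match s
step 8: stack=$ s s <H>  input=s s $  — expand <H> -> λ
step 9: stack=$ s s  input=s s $  — match s
step 10: stack=$ s  input=s $  — match s
Accept reached after 10 steps.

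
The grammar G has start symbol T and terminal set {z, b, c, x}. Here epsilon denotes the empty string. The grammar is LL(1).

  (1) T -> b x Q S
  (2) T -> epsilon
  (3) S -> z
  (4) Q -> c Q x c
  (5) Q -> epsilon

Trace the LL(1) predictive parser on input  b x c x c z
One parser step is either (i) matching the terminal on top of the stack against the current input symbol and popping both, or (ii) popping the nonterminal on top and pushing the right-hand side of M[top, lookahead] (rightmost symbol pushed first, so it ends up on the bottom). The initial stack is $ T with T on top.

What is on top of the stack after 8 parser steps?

S

step 1: stack=$ T  input=b x c x c z $  — expand T -> b x Q S
step 2: stack=$ S Q x b  input=b x c x c z $  — match b
step 3: stack=$ S Q x  input=x c x c z $  — match x
step 4: stack=$ S Q  input=c x c z $  — expand Q -> c Q x c
step 5: stack=$ S c x Q c  input=c x c z $  — match c
step 6: stack=$ S c x Q  input=x c z $  — expand Q -> epsilon
step 7: stack=$ S c x  input=x c z $  — match x
step 8: stack=$ S c  input=c z $  — match c
Stack after step 8: $ S (top = S).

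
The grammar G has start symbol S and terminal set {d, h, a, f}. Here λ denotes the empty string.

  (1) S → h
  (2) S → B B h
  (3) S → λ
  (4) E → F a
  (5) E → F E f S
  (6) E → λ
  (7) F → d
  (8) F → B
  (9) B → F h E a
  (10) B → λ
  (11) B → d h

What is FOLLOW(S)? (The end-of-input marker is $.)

FIRST(S): from S→h we get {h}; from S→B B h we get {d, h}; from S→λ we get {λ}. So FIRST(S) = {λ, d, h}.
FIRST(E): from E→F a we get {a, d, h}; from E→F E f S we get {a, d, f, h}; from E→λ we get {λ}. So FIRST(E) = {λ, a, d, f, h}.
FIRST(F): from F→d we get {d}; from F→B we get {λ, d, h}. So FIRST(F) = {λ, d, h}.
FIRST(B): from B→F h E a we get {d, h}; from B→λ we get {λ}; from B→d h we get {d}. So FIRST(B) = {λ, d, h}.
FOLLOW(S) includes $ since S is the start symbol.
FOLLOW(E): in E→F E f S, E is followed by f S with FIRST {f}; in B→F h E a, E is followed by a with FIRST {a}. Thus FOLLOW(E) = {a, f}.
FOLLOW(S): in E→F E f S, the suffix after S is empty, so FOLLOW(S) ⊇ FOLLOW(E) = {a, f}. Thus FOLLOW(S) = {$, a, f}.
FOLLOW(F): in E→F a, F is followed by a with FIRST {a}; in E→F E f S, F is followed by E f S with FIRST {a, d, f, h}; in B→F h E a, F is followed by h E a with FIRST {h}. Thus FOLLOW(F) = {a, d, f, h}.
FOLLOW(B): in S→B B h (occurrence 1), B is followed by B h with FIRST {d, h}; in S→B B h (occurrence 2), B is followed by h with FIRST {h}; in F→B, the suffix after B is empty, so FOLLOW(B) ⊇ FOLLOW(F) = {a, d, f, h}. Thus FOLLOW(B) = {a, d, f, h}.

{$, a, f}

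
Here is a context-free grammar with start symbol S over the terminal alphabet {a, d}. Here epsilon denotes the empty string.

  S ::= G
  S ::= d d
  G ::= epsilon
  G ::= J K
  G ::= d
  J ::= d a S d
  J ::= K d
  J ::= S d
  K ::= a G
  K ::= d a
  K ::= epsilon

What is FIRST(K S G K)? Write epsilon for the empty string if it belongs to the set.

{epsilon, a, d}

FIRST(K): from K::=a G we get {a}; from K::=d a we get {d}; from K::=epsilon we get {epsilon}. So FIRST(K) = {epsilon, a, d}.
FIRST(S): from S::=G we get {epsilon, a, d}; from S::=d d we get {d}. So FIRST(S) = {epsilon, a, d}.
FIRST(J): from J::=d a S d we get {d}; from J::=K d we get {a, d}; from J::=S d we get {a, d}. So FIRST(J) = {a, d}.
FIRST(G): from G::=epsilon we get {epsilon}; from G::=J K we get {a, d}; from G::=d we get {d}. So FIRST(G) = {epsilon, a, d}.
FIRST(K S G K): take FIRST of each symbol in turn, carrying on past any symbol whose FIRST contains epsilon; result {epsilon, a, d}.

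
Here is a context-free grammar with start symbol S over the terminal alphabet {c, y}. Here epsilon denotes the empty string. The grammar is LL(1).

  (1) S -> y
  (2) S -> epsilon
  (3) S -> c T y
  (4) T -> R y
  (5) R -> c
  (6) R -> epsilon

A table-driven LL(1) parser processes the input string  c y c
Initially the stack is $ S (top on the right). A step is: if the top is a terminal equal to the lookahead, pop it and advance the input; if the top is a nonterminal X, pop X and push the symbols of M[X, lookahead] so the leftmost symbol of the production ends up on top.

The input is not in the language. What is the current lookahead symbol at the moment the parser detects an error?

     Stack    Input    Action
  1  $ S      c y c $  expand S -> c T y
  2  $ y T c  c y c $  match c
  3  $ y T    y c $    expand T -> R y
  4  $ y y R  y c $    expand R -> epsilon
  5  $ y y    y c $    match y
  6  $ y      c $      error: top is terminal y but lookahead is c

c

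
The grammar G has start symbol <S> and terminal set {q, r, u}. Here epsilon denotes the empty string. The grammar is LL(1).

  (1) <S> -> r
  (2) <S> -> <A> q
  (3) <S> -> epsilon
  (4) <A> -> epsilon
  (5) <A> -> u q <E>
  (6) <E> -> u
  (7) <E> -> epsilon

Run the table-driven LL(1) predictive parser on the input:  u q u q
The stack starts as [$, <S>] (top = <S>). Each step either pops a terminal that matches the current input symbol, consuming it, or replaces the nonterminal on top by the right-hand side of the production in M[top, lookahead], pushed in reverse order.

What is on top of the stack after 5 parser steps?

     Stack        Input      Action
  1  $ <S>        u q u q $  expand <S> -> <A> q
  2  $ q <A>      u q u q $  expand <A> -> u q <E>
  3  $ q <E> q u  u q u q $  match u
  4  $ q <E> q    q u q $    match q
  5  $ q <E>      u q $      expand <E> -> u
Stack after step 5: $ q u (top = u).

u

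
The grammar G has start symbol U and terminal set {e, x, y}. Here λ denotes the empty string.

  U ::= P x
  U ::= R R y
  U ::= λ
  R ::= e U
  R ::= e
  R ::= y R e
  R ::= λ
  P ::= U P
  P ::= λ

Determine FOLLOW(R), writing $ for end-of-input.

{e, y}

FIRST(R): from R::=e U we get {e}; from R::=e we get {e}; from R::=y R e we get {y}; from R::=λ we get {λ}. So FIRST(R) = {λ, e, y}.
FIRST(U): from U::=P x we get {e, x, y}; from U::=R R y we get {e, y}; from U::=λ we get {λ}. So FIRST(U) = {λ, e, x, y}.
FIRST(P): from P::=U P we get {λ, e, x, y}; from P::=λ we get {λ}. So FIRST(P) = {λ, e, x, y}.
FOLLOW(U) includes $ since U is the start symbol.
FOLLOW(R): in U::=R R y (occurrence 1), R is followed by R y with FIRST {e, y}; in U::=R R y (occurrence 2), R is followed by y with FIRST {y}; in R::=y R e, R is followed by e with FIRST {e}. Thus FOLLOW(R) = {e, y}.
FOLLOW(P): in U::=P x, P is followed by x with FIRST {x}; in P::=U P, the suffix after P is empty (adds nothing new). Thus FOLLOW(P) = {x}.
FOLLOW(U): in R::=e U, the suffix after U is empty, so FOLLOW(U) ⊇ FOLLOW(R) = {e, y}; in P::=U P, U is followed by P with FIRST {λ, e, x, y}; in P::=U P, the suffix after U is nullable, so FOLLOW(U) ⊇ FOLLOW(P) = {x}. Thus FOLLOW(U) = {$, e, x, y}.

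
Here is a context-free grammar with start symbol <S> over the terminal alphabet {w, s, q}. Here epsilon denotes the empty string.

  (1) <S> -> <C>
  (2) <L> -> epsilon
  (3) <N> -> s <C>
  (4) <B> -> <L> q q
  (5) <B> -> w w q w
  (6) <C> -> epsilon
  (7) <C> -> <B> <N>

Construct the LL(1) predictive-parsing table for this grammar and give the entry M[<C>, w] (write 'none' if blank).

<C> -> <B> <N>

FIRST(<L>) = {epsilon}
FIRST(<N>) = {s}
FIRST(<B>) = {q, w}  (via <L> q q)
FIRST(<C>) = {epsilon, q, w}  (via <B> <N>)
FIRST(<S>) = {epsilon, q, w}  (via <C>)
FOLLOW(<S>) includes $ since <S> is the start symbol.
FOLLOW(<S>): <S> appears on no right-hand side. Thus FOLLOW(<S>) = {$}.
FOLLOW(<N>): in <C>-><B> <N>, the suffix after <N> is empty, so FOLLOW(<N>) ⊇ FOLLOW(<C>) = {$}. Thus FOLLOW(<N>) = {$}.
FOLLOW(<C>): in <S>-><C>, the suffix after <C> is empty, so FOLLOW(<C>) ⊇ FOLLOW(<S>) = {$}; in <N>->s <C>, the suffix after <C> is empty, so FOLLOW(<C>) ⊇ FOLLOW(<N>) = {$}. Thus FOLLOW(<C>) = {$}.
For <C> -> epsilon: FIRST(epsilon) = {epsilon}, so it goes in M[<C>, t] for t ∈ {}; since epsilon ∈ FIRST, also for every t ∈ FOLLOW(<C>) = {$}.
For <C> -> <B> <N>: FIRST(<B> <N>) = {q, w}, so it goes in M[<C>, t] for t ∈ {q, w}.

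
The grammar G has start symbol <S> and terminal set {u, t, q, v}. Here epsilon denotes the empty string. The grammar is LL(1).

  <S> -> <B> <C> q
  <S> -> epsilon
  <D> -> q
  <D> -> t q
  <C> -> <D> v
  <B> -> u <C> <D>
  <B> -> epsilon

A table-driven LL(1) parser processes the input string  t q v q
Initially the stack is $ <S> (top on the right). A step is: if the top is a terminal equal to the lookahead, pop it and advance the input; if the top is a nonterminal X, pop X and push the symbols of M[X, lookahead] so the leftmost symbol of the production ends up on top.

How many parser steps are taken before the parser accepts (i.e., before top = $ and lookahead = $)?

step 1: stack=$ <S>  input=t q v q $  — expand <S> -> <B> <C> q
step 2: stack=$ q <C> <B>  input=t q v q $  — expand <B> -> epsilon
step 3: stack=$ q <C>  input=t q v q $  — expand <C> -> <D> v
step 4: stack=$ q v <D>  input=t q v q $  — expand <D> -> t q
step 5: stack=$ q v q t  input=t q v q $  — match t
step 6: stack=$ q v q  input=q v q $  — match q
step 7: stack=$ q v  input=v q $  — match v
step 8: stack=$ q  input=q $  — match q
Accept reached after 8 steps.

8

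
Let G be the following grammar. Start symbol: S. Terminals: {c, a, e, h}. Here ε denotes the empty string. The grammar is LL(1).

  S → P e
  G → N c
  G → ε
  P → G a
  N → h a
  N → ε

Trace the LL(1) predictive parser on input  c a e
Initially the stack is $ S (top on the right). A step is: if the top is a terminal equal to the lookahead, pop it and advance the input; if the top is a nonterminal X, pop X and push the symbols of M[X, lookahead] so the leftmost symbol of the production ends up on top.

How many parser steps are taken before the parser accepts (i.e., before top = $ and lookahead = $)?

     Stack      Input    Action
  1  $ S        c a e $  expand S → P e
  2  $ e P      c a e $  expand P → G a
  3  $ e a G    c a e $  expand G → N c
  4  $ e a c N  c a e $  expand N → ε
  5  $ e a c    c a e $  match c
  6  $ e a      a e $    match a
  7  $ e        e $      match e
Accept reached after 7 steps.

7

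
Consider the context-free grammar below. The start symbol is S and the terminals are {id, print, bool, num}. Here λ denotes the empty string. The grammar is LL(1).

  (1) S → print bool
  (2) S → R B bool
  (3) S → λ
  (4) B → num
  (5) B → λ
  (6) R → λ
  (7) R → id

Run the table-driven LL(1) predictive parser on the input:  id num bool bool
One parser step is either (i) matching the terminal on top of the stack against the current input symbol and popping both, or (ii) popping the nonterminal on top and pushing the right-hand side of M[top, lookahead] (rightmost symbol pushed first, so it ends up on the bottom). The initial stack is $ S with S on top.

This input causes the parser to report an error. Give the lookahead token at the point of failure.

     Stack        Input               Action
  1  $ S          id num bool bool $  expand S → R B bool
  2  $ bool B R   id num bool bool $  expand R → id
  3  $ bool B id  id num bool bool $  match id
  4  $ bool B     num bool bool $     expand B → num
  5  $ bool num   num bool bool $     match num
  6  $ bool       bool bool $         match bool
  7  $            bool $              error: stack empty but input remains

bool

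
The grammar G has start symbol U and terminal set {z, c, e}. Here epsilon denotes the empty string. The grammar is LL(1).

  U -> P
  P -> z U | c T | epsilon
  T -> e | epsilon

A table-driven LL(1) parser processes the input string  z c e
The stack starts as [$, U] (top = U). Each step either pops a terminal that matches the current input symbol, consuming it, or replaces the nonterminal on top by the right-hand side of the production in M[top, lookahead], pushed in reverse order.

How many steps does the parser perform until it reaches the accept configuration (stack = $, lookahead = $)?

8

     Stack  Input    Action
  1  $ U    z c e $  expand U -> P
  2  $ P    z c e $  expand P -> z U
  3  $ U z  z c e $  match z
  4  $ U    c e $    expand U -> P
  5  $ P    c e $    expand P -> c T
  6  $ T c  c e $    match c
  7  $ T    e $      expand T -> e
  8  $ e    e $      match e
Accept reached after 8 steps.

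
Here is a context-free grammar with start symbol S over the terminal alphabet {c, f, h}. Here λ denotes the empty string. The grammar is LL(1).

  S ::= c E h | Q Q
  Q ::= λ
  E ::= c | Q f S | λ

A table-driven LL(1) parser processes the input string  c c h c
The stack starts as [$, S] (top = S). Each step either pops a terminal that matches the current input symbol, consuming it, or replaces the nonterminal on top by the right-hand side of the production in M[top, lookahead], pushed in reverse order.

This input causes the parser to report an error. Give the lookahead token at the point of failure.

c

step 1: stack=$ S  input=c c h c $  — expand S ::= c E h
step 2: stack=$ h E c  input=c c h c $  — match c
step 3: stack=$ h E  input=c h c $  — expand E ::= c
step 4: stack=$ h c  input=c h c $  — match c
step 5: stack=$ h  input=h c $  — match h
step 6: stack=$  input=c $  — error: stack empty but input remains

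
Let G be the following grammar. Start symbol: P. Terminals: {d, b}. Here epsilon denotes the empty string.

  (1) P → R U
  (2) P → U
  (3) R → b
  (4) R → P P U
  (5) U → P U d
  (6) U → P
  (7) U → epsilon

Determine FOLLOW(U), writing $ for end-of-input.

{$, b, d}

FIRST(P) = {epsilon, b, d}  (via R U, U)
FIRST(U) = {epsilon, b, d}  (via P U d, P)
FIRST(R) = {epsilon, b, d}  (via P P U)
FOLLOW(P) includes $ since P is the start symbol.
FOLLOW(P): in R→P P U (occurrence 1), P is followed by P U with FIRST {epsilon, b, d}; in R→P P U (occurrence 1), the suffix after P is nullable, so FOLLOW(P) ⊇ FOLLOW(R) = {$, b, d}; in R→P P U (occurrence 2), P is followed by U with FIRST {epsilon, b, d}; in R→P P U (occurrence 2), the suffix after P is nullable, so FOLLOW(P) ⊇ FOLLOW(R) = {$, b, d}; in U→P U d, P is followed by U d with FIRST {b, d}; in U→P, the suffix after P is empty, so FOLLOW(P) ⊇ FOLLOW(U) = {$, b, d}. Thus FOLLOW(P) = {$, b, d}.
FOLLOW(R): in P→R U, R is followed by U with FIRST {epsilon, b, d}; in P→R U, the suffix after R is nullable, so FOLLOW(R) ⊇ FOLLOW(P) = {$, b, d}. Thus FOLLOW(R) = {$, b, d}.
FOLLOW(U): in P→R U, the suffix after U is empty, so FOLLOW(U) ⊇ FOLLOW(P) = {$, b, d}; in P→U, the suffix after U is empty, so FOLLOW(U) ⊇ FOLLOW(P) = {$, b, d}; in R→P P U, the suffix after U is empty, so FOLLOW(U) ⊇ FOLLOW(R) = {$, b, d}; in U→P U d, U is followed by d with FIRST {d}. Thus FOLLOW(U) = {$, b, d}.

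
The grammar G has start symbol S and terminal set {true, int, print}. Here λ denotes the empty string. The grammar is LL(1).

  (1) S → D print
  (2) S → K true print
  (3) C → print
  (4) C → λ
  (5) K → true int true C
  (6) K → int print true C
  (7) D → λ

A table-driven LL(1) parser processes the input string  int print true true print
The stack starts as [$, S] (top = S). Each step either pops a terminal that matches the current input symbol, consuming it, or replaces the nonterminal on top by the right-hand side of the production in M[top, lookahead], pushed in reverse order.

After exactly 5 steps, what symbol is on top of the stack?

step 1: stack=$ S  input=int print true true print $  — expand S → K true print
step 2: stack=$ print true K  input=int print true true print $  — expand K → int print true C
step 3: stack=$ print true C true print int  input=int print true true print $  — match int
step 4: stack=$ print true C true print  input=print true true print $  — match print
step 5: stack=$ print true C true  input=true true print $  — match true
Stack after step 5: $ print true C (top = C).

C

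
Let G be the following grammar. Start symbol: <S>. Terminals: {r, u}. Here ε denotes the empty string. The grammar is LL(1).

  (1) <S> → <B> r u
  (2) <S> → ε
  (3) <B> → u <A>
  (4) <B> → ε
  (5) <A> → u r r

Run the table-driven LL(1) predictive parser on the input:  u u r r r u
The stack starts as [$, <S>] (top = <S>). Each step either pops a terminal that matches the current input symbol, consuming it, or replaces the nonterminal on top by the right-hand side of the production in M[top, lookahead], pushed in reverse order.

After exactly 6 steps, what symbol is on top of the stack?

step 1: stack=$ <S>  input=u u r r r u $  — expand <S> → <B> r u
step 2: stack=$ u r <B>  input=u u r r r u $  — expand <B> → u <A>
step 3: stack=$ u r <A> u  input=u u r r r u $  — match u
step 4: stack=$ u r <A>  input=u r r r u $  — expand <A> → u r r
step 5: stack=$ u r r r u  input=u r r r u $  — match u
step 6: stack=$ u r r r  input=r r r u $  — match r
Stack after step 6: $ u r r (top = r).

r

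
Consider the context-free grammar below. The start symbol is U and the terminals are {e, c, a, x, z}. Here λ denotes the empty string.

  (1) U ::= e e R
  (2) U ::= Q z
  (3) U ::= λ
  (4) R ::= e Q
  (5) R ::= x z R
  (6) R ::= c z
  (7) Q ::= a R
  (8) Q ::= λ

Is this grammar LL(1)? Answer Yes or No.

Yes

FIRST(U) = {λ, a, e, z}
FIRST(R) = {c, e, x}
FIRST(Q) = {λ, a}
FOLLOW(U) = {$}
FOLLOW(R) = {$, z}
FOLLOW(Q) = {$, z}
Each cell of M receives at most one production.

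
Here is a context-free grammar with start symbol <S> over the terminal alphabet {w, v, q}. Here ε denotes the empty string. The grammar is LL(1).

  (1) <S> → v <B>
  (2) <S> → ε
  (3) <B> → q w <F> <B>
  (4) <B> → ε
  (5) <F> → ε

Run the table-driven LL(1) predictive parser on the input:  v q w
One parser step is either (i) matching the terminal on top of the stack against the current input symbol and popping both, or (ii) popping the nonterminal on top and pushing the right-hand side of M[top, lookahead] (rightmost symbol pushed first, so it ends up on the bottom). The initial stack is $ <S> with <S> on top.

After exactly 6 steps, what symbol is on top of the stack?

step 1: stack=$ <S>  input=v q w $  — expand <S> → v <B>
step 2: stack=$ <B> v  input=v q w $  — match v
step 3: stack=$ <B>  input=q w $  — expand <B> → q w <F> <B>
step 4: stack=$ <B> <F> w q  input=q w $  — match q
step 5: stack=$ <B> <F> w  input=w $  — match w
step 6: stack=$ <B> <F>  input=$  — expand <F> → ε
Stack after step 6: $ <B> (top = <B>).

<B>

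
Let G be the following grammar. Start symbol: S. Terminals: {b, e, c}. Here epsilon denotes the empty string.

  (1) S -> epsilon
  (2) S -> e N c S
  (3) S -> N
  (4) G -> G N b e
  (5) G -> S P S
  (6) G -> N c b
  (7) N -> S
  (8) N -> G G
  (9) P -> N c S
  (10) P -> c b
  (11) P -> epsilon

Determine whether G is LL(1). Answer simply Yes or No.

No

FIRST(S) = {epsilon, b, c, e}
FIRST(G) = {epsilon, b, c, e}
FIRST(N) = {epsilon, b, c, e}
FIRST(P) = {epsilon, b, c, e}
FOLLOW(S) = {$, b, c, e}
FOLLOW(G) = {$, b, c, e}
FOLLOW(N) = {$, b, c, e}
FOLLOW(P) = {$, b, c, e}
Cell M[G, b] receives both G -> G N b e and G -> S P S and G -> N c b — the grammar is not LL(1).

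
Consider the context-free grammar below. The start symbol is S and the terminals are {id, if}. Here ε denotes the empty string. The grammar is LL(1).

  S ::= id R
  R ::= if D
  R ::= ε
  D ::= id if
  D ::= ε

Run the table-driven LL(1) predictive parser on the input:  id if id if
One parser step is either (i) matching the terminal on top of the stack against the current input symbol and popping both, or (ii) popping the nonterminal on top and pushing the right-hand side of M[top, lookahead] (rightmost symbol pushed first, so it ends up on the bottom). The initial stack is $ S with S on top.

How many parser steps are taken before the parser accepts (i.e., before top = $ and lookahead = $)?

step 1: stack=$ S  input=id if id if $  — expand S ::= id R
step 2: stack=$ R id  input=id if id if $  — match id
step 3: stack=$ R  input=if id if $  — expand R ::= if D
step 4: stack=$ D if  input=if id if $  — match if
step 5: stack=$ D  input=id if $  — expand D ::= id if
step 6: stack=$ if id  input=id if $  — match id
step 7: stack=$ if  input=if $  — match if
Accept reached after 7 steps.

7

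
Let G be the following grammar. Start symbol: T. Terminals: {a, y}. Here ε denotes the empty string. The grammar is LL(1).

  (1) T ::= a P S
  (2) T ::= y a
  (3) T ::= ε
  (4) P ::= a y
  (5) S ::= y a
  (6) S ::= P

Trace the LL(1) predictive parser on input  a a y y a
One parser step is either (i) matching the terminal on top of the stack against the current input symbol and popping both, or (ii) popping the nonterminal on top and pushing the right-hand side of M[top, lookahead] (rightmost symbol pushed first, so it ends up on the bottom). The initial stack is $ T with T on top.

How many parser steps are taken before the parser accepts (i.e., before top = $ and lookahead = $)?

step 1: stack=$ T  input=a a y y a $  — expand T ::= a P S
step 2: stack=$ S P a  input=a a y y a $  — match a
step 3: stack=$ S P  input=a y y a $  — expand P ::= a y
step 4: stack=$ S y a  input=a y y a $  — match a
step 5: stack=$ S y  input=y y a $  — match y
step 6: stack=$ S  input=y a $  — expand S ::= y a
step 7: stack=$ a y  input=y a $  — match y
step 8: stack=$ a  input=a $  — match a
Accept reached after 8 steps.

8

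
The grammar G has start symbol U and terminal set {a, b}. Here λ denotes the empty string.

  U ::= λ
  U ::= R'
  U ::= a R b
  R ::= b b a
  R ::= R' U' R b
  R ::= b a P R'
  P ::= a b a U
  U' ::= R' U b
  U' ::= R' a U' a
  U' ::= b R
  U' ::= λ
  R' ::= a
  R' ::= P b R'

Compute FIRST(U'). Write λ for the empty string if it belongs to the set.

FIRST(P): from P::=a b a U we get {a}. So FIRST(P) = {a}.
FIRST(R'): from R'::=a we get {a}; from R'::=P b R' we get {a}. So FIRST(R') = {a}.
FIRST(U): from U::=λ we get {λ}; from U::=R' we get {a}; from U::=a R b we get {a}. So FIRST(U) = {λ, a}.
FIRST(R): from R::=b b a we get {b}; from R::=R' U' R b we get {a}; from R::=b a P R' we get {b}. So FIRST(R) = {a, b}.
FIRST(U'): from U'::=R' U b we get {a}; from U'::=R' a U' a we get {a}; from U'::=b R we get {b}; from U'::=λ we get {λ}. So FIRST(U') = {λ, a, b}.

{λ, a, b}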